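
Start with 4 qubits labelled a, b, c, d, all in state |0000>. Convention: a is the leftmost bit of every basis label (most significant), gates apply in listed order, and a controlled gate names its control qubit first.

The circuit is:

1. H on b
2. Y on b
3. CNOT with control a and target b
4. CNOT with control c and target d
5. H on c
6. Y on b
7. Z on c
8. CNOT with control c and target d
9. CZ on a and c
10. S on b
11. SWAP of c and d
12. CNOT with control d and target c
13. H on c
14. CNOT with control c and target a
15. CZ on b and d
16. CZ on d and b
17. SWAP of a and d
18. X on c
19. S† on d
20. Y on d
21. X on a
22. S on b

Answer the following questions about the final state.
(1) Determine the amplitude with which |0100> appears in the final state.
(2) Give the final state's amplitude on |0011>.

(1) The final state's coefficient on |0100> equals -sqrt(2)/4.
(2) The amplitude on |0011> is -sqrt(2)*I/4.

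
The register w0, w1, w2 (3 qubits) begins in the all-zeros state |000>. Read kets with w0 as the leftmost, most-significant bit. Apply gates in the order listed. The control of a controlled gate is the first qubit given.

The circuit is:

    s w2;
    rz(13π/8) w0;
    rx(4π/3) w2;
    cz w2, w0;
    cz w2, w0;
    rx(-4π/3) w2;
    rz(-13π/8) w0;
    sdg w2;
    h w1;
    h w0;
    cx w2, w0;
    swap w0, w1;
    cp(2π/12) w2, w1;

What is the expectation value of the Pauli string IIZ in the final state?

The expectation value of IIZ is 1. Key observation: steps 1-8 multiply out to the identity, so the circuit reduces to the remaining gates.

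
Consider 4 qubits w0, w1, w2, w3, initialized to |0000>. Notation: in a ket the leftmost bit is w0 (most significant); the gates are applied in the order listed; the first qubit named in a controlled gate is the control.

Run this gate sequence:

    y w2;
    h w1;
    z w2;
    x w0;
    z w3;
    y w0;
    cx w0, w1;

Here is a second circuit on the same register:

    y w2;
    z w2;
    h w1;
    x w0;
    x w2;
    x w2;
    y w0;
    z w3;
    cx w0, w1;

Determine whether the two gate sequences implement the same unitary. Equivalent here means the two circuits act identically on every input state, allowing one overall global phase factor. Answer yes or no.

Yes: on every input state the two circuits agree up to one overall phase factor.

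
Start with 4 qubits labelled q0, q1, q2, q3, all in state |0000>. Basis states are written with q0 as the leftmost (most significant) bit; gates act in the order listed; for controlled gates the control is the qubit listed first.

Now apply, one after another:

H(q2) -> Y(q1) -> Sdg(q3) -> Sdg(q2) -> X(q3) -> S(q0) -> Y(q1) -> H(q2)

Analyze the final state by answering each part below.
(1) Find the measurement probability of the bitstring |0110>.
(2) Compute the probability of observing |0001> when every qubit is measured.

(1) The probability of measuring |0110> is 0.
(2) Outcome |0001> occurs with probability 1/2.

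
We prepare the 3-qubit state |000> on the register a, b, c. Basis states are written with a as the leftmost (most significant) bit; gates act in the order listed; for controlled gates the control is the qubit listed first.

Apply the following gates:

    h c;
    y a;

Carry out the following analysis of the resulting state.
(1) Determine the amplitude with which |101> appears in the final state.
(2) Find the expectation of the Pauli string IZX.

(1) The amplitude on |101> is sqrt(2)*I/2.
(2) The expectation value of IZX is 1.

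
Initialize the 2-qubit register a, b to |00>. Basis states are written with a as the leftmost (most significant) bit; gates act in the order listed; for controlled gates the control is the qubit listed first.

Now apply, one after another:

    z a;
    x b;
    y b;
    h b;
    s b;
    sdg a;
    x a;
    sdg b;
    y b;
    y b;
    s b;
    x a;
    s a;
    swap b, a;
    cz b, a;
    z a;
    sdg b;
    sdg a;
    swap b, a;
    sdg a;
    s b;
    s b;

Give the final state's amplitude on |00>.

The amplitude on |00> is -sqrt(2)*I/2.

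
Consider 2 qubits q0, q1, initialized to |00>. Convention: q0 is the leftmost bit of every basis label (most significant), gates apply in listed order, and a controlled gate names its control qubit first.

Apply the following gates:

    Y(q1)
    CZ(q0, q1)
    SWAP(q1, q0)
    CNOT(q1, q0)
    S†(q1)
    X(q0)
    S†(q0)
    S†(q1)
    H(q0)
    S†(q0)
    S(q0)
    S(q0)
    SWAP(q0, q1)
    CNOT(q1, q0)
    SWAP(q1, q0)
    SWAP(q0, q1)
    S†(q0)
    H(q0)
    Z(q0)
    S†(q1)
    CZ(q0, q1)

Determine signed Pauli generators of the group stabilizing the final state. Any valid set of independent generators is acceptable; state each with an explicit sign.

One valid set of independent stabilizer generators is -XI, -IY (any independent generating set of the same group is equally correct).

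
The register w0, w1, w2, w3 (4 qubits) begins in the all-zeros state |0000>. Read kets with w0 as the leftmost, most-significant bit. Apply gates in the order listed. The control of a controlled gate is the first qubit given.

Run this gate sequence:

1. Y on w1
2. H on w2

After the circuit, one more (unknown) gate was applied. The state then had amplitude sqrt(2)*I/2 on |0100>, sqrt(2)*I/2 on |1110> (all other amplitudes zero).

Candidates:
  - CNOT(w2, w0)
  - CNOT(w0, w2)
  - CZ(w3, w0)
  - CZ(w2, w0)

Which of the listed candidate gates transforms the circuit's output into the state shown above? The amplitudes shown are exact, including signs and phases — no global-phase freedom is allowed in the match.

The unique candidate consistent with the amplitudes is CNOT(w2, w0).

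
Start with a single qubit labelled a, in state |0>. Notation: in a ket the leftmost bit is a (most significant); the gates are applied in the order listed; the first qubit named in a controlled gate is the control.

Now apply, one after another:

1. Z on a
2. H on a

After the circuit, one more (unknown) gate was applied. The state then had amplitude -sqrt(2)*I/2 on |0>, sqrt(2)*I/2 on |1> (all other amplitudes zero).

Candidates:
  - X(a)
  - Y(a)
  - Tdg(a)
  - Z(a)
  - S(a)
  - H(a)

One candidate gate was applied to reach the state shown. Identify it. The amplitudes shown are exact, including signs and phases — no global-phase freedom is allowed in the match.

It was Y(a) that produced the state shown.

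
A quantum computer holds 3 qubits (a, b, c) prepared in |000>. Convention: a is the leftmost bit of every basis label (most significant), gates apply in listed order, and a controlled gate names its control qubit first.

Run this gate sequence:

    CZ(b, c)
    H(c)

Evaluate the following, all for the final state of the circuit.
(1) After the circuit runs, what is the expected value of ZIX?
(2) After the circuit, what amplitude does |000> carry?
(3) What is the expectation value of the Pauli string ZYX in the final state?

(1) In the final state, ZIX has expectation 1.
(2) The amplitude on |000> is sqrt(2)/2.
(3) In the final state, ZYX has expectation 0.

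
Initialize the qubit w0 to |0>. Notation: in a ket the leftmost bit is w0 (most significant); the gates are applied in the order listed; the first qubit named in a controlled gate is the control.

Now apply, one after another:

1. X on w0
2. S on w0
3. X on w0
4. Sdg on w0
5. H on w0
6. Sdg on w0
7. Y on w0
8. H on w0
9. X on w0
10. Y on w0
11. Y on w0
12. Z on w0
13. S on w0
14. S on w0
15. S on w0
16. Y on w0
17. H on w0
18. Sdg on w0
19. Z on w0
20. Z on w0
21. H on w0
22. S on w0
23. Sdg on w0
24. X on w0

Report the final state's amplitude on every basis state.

After the circuit, the state carries amplitude 1/2 - I/2 on |0>, -1/2 + I/2 on |1>.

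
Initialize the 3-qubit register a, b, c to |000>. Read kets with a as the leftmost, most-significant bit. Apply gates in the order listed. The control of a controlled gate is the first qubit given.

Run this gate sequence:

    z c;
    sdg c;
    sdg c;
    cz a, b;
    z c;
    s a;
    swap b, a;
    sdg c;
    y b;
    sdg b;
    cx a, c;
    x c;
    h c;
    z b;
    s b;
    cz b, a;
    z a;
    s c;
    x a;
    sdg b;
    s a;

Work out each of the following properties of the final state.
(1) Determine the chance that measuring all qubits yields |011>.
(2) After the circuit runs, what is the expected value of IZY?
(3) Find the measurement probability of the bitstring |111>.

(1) A full measurement returns |011> with probability 0.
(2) The observable IZY averages to 1.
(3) A full measurement returns |111> with probability 1/2.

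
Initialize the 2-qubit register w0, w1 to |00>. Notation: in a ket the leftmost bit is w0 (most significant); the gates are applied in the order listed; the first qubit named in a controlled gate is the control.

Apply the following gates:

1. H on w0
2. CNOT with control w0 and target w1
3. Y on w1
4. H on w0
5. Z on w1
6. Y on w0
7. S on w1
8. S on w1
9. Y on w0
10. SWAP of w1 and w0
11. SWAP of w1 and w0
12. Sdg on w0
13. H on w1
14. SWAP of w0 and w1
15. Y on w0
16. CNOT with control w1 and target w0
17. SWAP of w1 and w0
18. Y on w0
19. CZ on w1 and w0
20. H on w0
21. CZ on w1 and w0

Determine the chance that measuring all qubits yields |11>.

The probability of measuring |11> is 0.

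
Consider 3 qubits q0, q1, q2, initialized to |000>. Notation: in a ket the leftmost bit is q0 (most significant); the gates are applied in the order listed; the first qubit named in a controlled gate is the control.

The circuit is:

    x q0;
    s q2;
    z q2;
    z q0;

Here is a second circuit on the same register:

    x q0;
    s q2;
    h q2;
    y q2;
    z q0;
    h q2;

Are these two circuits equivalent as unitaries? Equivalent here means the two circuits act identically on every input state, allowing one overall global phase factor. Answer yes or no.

No, they are not equivalent — no single phase factor reconciles the two unitaries.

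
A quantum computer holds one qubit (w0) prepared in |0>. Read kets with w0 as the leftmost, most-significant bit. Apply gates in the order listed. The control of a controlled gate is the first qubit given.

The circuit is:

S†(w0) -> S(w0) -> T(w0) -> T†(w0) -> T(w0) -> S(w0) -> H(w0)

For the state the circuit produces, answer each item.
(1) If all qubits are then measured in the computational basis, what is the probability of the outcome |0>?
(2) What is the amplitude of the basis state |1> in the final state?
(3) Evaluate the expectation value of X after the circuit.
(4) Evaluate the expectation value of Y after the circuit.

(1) A full measurement returns |0> with probability 1/2.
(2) The final state's coefficient on |1> equals sqrt(2)/2.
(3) In the final state, X has expectation 1.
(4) The expectation value of Y is 0.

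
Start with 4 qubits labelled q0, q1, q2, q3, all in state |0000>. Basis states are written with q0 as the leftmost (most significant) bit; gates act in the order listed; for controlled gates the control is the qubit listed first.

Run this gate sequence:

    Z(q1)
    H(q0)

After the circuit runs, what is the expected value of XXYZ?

In the final state, XXYZ has expectation 0.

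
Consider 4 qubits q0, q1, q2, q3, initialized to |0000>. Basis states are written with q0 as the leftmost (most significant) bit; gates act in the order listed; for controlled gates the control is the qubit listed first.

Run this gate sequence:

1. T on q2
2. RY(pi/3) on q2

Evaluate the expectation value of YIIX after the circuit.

The observable YIIX averages to 0.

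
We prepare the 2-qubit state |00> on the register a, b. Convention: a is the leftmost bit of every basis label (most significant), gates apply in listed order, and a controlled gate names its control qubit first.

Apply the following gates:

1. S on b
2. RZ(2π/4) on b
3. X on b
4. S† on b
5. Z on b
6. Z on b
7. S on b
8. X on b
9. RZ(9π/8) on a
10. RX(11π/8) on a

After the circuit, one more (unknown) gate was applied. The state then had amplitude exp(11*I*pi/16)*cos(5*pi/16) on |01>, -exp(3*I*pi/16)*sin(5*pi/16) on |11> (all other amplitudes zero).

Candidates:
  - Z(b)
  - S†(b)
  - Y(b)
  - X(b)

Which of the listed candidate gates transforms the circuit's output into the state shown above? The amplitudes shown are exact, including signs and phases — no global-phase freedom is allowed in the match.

The applied gate was Y(b). Key observation: gates 3-8 undo each other exactly, leaving only the rest of the circuit to track.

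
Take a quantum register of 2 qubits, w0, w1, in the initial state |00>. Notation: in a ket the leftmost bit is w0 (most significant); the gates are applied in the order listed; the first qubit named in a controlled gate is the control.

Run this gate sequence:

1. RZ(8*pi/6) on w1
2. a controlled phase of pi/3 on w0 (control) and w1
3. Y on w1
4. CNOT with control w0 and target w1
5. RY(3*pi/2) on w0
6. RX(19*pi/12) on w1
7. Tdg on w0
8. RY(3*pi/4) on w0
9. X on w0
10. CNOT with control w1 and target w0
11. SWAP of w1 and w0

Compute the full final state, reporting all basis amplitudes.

The resulting statevector has amplitude (-(-1 + sqrt(3) + sqrt(6))*exp(11*I*pi/12) - (-sqrt(3) - 1 + sqrt(2))*exp(2*I*pi/3))*exp(5*I*pi/12)/8 on |00>, (-(-1 + sqrt(3) + sqrt(6))*exp(2*I*pi/3) - (-sqrt(2) + 1 + sqrt(3))*exp(11*I*pi/12))*exp(5*I*pi/12)/8 on |01>, (-(1 + sqrt(2) + sqrt(3))*exp(I*pi/6) - (-sqrt(3) + 1 + sqrt(6))*exp(5*I*pi/12))*exp(5*I*pi/12)/8 on |10>, (-(1 + sqrt(2) + sqrt(3))*exp(5*I*pi/12) - (-sqrt(6) - 1 + sqrt(3))*exp(I*pi/6))*exp(5*I*pi/12)/8 on |11>.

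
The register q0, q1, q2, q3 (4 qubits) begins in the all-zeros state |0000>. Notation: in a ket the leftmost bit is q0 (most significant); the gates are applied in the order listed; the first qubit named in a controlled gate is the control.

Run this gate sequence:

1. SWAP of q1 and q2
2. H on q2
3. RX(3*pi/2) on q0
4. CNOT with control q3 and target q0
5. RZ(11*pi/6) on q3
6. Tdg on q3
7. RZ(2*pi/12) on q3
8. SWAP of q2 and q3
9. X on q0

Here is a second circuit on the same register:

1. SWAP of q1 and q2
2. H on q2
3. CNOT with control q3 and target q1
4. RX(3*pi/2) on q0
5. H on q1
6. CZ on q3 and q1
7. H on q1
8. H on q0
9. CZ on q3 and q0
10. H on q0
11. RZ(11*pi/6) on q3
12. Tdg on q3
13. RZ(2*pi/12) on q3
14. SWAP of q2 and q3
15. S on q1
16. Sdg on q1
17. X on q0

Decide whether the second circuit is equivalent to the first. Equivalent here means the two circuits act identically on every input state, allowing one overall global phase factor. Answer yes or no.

Yes: on every input state the two circuits agree up to one overall phase factor.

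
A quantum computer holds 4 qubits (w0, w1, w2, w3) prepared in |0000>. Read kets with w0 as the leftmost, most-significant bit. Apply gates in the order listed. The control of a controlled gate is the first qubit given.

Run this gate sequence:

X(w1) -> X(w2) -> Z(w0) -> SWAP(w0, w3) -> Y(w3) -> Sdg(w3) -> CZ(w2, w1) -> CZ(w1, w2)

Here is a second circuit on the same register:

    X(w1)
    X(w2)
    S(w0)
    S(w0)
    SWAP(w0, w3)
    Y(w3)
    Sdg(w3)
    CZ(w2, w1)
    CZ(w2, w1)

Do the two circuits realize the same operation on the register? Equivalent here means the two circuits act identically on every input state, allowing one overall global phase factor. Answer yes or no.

Yes — the two circuits implement the same unitary up to a global phase.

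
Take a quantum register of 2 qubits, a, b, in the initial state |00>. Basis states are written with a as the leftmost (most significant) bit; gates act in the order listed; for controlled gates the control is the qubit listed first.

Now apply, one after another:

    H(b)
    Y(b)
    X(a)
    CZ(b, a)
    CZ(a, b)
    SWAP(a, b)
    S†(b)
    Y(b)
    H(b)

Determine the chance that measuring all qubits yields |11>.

The probability of measuring |11> is 1/4.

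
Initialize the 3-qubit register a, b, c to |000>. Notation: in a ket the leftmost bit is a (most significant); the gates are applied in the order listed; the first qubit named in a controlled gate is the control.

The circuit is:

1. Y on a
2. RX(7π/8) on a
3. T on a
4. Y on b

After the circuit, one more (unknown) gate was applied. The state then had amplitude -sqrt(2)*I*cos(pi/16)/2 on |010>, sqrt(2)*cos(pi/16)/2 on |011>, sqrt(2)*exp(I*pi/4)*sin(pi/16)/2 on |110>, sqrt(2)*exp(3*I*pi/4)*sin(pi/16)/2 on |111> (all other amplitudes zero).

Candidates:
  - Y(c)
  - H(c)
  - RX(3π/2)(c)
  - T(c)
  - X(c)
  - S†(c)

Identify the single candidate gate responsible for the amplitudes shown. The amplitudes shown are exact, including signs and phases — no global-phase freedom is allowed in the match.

The unique candidate consistent with the amplitudes is RX(3π/2)(c).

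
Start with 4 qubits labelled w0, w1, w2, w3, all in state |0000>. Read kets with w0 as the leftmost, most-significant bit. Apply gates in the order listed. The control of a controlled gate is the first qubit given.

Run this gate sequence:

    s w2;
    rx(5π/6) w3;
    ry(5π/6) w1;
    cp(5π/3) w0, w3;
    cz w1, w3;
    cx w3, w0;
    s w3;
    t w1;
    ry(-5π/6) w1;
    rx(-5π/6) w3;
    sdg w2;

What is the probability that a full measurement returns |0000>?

A full measurement returns |0000> with probability -7*sqrt(3)/32 - sqrt(6)/64 + 7*sqrt(2)/256 + 49/128.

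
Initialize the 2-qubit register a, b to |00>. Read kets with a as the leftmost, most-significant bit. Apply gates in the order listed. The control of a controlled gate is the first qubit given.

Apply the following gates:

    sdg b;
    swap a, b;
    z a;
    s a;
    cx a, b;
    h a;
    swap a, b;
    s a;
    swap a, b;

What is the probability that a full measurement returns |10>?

Outcome |10> occurs with probability 1/2.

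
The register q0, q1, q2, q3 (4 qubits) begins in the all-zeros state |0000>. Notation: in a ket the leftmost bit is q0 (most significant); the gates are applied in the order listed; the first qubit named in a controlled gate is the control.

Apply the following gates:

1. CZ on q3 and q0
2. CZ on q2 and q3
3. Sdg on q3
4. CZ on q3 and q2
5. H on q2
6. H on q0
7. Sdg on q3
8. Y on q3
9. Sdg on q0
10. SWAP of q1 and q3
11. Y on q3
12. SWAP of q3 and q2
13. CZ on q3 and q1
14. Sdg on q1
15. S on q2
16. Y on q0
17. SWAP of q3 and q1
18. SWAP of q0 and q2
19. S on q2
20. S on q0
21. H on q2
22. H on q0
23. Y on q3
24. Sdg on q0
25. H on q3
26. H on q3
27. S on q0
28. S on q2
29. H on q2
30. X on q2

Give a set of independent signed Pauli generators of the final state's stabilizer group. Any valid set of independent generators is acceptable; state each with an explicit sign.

The stabilizer group can be generated by -XIII, -IXII, +IIXI, +IIIZ, among other valid generating sets. Key observation: the block from step 24 through step 27 cancels to the identity and can be dropped.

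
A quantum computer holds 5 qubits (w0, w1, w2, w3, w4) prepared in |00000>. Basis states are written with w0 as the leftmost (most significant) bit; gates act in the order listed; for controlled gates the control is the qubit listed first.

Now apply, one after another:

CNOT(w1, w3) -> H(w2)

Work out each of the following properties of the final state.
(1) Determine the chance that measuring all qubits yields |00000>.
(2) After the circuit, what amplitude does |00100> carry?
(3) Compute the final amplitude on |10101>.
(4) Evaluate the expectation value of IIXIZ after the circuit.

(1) The probability of measuring |00000> is 1/2.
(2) The final state's coefficient on |00100> equals sqrt(2)/2.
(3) |10101> carries amplitude 0 in the final state.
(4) The expectation value of IIXIZ is 1.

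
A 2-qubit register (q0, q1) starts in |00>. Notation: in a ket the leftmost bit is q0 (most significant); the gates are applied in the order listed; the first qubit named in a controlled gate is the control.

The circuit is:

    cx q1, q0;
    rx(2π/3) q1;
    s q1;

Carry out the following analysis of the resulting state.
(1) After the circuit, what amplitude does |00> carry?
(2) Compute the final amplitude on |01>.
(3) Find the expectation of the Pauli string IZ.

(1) The amplitude on |00> is 1/2.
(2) The final state's coefficient on |01> equals sqrt(3)/2.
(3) The observable IZ averages to -1/2.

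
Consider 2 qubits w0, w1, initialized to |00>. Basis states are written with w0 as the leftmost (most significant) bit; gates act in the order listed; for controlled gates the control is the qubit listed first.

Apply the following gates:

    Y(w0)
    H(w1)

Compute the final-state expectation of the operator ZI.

The observable ZI averages to -1.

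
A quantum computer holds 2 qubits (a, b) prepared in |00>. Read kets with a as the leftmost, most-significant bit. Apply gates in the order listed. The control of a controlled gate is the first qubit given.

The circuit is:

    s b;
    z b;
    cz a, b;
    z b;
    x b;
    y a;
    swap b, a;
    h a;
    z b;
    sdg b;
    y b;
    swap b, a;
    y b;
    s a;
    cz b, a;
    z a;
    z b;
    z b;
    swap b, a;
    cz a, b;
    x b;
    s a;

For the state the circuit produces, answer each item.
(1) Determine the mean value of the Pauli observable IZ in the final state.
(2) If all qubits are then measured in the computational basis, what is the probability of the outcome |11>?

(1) The expectation value of IZ is -1.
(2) Outcome |11> occurs with probability 1/2.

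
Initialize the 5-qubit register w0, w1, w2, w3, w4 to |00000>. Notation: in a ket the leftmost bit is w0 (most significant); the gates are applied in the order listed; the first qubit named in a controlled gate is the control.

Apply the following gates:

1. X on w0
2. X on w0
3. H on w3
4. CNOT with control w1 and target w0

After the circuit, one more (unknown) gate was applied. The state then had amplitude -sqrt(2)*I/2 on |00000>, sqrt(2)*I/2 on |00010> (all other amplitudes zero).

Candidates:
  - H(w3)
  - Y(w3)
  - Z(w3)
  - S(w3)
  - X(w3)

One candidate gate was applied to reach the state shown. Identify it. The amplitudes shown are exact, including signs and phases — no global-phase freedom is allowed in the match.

The applied gate was Y(w3).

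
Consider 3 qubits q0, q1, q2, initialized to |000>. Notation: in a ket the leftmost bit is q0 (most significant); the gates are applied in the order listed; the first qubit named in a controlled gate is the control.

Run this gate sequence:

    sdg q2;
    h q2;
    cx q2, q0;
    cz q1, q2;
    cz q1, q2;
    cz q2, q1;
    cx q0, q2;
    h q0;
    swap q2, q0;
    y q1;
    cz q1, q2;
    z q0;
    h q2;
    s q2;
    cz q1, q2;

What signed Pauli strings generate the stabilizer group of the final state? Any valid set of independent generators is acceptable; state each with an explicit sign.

The stabilizer group can be generated by -IIY, +ZII, -IZI, among other valid generating sets.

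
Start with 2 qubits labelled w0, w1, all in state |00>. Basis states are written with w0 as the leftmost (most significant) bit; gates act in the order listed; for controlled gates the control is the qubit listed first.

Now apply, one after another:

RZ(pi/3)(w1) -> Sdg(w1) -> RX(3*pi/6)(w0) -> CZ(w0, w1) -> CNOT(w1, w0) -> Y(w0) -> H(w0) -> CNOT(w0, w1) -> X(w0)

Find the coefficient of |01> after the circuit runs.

|01> carries amplitude (1 + I)*exp(5*I*pi/6)/2 in the final state.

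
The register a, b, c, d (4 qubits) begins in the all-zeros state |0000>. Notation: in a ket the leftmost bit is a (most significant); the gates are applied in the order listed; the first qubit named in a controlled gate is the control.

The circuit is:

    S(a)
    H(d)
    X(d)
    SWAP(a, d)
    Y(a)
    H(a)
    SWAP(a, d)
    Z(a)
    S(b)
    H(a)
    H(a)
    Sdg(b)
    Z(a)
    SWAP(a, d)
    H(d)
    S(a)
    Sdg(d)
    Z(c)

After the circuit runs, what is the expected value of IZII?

In the final state, IZII has expectation 1. Key observation: the block from step 7 through step 14 cancels to the identity and can be dropped.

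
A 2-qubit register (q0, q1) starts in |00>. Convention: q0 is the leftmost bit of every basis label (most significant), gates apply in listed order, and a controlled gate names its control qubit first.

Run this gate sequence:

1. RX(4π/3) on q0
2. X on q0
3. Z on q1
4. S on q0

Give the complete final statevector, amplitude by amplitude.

After the circuit, the state carries amplitude -sqrt(3)*I/2 on |00>, 0 on |01>, -I/2 on |10>, 0 on |11>.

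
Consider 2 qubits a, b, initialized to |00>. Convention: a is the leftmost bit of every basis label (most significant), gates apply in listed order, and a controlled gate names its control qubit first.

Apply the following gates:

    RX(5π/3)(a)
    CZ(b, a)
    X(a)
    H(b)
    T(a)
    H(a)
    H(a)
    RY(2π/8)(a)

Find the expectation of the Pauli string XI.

The observable XI averages to -sqrt(2)/4 + sqrt(3)/4. Key observation: steps 6-7 multiply out to the identity, so the circuit reduces to the remaining gates.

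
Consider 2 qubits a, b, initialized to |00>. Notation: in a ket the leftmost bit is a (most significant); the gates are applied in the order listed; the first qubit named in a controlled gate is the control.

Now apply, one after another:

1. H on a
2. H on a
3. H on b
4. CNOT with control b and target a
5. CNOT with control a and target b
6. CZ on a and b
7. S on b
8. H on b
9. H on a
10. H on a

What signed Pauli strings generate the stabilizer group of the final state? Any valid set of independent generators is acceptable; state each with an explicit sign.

The stabilizer group can be generated by +XI, +IX, among other valid generating sets.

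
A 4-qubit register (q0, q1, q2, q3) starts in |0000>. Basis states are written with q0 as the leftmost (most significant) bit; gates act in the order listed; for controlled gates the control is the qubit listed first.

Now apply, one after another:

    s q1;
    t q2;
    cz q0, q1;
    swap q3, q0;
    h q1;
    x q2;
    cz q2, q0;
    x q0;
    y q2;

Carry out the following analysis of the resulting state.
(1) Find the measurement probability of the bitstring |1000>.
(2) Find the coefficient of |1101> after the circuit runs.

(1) The probability of measuring |1000> is 1/2.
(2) |1101> carries amplitude 0 in the final state.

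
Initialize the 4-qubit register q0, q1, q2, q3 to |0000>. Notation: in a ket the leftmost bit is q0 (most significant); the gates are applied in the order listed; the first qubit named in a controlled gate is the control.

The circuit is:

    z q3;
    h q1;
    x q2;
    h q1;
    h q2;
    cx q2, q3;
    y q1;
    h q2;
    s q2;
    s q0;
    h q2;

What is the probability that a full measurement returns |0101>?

Outcome |0101> occurs with probability 1/4.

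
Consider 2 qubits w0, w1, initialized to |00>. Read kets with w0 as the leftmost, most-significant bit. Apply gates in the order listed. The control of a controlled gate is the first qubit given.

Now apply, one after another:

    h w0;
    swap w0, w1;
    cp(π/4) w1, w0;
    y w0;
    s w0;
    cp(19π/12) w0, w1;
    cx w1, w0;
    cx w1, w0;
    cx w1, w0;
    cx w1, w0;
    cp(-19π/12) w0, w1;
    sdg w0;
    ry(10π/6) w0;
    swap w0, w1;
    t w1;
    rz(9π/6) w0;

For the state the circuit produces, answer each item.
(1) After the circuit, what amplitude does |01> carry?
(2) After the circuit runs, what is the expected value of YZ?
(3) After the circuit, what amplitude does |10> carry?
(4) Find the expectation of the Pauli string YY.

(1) The amplitude on |01> is -sqrt(6)/4. Key observation: the block from step 5 through step 12 cancels to the identity and can be dropped.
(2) The observable YZ averages to 1/2.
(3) The amplitude on |10> is sqrt(2)*exp(I*pi/4)/4.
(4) The expectation value of YY is -sqrt(6)/4.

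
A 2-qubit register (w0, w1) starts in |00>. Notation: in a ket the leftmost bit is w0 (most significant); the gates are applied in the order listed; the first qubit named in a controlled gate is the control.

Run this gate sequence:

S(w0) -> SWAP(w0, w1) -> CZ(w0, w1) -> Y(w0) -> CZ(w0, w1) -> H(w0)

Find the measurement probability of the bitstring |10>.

The probability of measuring |10> is 1/2.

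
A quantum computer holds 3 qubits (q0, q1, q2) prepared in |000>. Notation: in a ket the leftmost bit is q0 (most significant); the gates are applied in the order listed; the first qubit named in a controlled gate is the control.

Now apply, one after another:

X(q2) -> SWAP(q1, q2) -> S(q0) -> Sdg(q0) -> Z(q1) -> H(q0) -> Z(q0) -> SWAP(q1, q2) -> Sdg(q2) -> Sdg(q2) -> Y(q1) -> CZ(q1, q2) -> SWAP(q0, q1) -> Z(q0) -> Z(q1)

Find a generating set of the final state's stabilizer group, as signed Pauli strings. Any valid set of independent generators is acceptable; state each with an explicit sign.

The final state is stabilized by the group generated by +IXI, -ZII, -IIZ; other independent generating sets are equally valid.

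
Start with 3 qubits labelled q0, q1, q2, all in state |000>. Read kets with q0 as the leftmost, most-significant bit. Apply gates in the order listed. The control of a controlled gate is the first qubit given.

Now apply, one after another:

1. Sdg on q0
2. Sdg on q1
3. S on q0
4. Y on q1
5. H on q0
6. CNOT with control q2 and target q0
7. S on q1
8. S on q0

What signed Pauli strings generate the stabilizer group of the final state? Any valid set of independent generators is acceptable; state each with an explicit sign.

The stabilizer group can be generated by +YII, -IZI, +IIZ, among other valid generating sets.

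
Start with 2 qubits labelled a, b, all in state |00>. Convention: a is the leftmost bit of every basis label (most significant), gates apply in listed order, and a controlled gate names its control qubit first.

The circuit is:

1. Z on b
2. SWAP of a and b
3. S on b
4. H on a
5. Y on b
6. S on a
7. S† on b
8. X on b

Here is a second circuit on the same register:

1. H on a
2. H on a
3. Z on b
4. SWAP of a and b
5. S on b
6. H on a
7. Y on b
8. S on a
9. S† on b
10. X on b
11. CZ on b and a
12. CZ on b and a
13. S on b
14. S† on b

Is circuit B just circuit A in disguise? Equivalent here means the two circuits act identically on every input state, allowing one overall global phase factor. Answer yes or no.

Yes: on every input state the two circuits agree up to one overall phase factor.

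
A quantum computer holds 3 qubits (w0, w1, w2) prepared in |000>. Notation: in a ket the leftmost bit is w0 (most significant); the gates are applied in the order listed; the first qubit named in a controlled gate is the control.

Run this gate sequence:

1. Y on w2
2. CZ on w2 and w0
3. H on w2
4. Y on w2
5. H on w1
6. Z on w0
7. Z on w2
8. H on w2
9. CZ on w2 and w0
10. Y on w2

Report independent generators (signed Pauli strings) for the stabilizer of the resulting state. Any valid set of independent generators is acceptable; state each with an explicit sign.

The stabilizer group can be generated by +IXI, +ZII, +IIZ, among other valid generating sets.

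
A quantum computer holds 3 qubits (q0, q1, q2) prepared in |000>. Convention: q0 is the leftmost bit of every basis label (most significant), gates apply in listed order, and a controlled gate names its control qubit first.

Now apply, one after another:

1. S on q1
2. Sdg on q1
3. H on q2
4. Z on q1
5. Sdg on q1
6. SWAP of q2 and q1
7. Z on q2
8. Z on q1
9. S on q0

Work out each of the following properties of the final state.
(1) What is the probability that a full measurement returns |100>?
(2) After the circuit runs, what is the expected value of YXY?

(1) The probability of measuring |100> is 0.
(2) The expectation value of YXY is 0.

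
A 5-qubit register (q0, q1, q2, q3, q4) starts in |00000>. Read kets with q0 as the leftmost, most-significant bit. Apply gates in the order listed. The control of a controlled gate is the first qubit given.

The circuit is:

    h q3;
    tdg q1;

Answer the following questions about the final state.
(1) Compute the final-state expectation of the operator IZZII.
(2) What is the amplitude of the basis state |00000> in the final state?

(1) In the final state, IZZII has expectation 1.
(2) |00000> carries amplitude sqrt(2)/2 in the final state.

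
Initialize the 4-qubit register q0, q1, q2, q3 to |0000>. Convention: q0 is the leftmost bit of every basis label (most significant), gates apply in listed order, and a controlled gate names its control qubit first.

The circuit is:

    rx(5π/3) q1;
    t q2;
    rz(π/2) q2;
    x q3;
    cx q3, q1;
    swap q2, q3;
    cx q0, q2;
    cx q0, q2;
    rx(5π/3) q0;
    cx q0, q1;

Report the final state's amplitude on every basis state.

After the circuit, the state carries amplitude sqrt(3)*exp(I*pi/4)/4 on |0010>, -3*exp(3*I*pi/4)/4 on |0110>, sqrt(3)*exp(I*pi/4)/4 on |1010>, exp(3*I*pi/4)/4 on |1110>, and 0 on every other basis state.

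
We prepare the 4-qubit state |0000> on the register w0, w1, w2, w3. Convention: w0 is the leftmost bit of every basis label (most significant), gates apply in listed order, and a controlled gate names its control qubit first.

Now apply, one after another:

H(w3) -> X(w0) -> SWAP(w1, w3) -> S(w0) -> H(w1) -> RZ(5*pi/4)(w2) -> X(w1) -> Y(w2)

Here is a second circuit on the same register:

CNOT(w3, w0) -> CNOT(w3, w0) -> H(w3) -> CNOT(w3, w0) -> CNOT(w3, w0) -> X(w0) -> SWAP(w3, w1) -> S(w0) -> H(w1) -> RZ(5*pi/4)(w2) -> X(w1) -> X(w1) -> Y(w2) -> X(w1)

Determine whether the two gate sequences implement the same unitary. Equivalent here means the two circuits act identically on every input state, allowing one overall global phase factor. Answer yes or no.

Yes, they are equivalent — the unitaries differ by at most a global phase.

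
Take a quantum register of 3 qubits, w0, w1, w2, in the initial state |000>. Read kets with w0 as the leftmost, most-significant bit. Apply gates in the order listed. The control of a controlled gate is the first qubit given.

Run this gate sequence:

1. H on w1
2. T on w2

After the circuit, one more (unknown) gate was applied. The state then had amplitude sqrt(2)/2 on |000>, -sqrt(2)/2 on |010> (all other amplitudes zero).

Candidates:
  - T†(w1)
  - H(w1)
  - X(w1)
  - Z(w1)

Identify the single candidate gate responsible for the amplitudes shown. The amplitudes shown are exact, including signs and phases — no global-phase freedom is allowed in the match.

The unique candidate consistent with the amplitudes is Z(w1).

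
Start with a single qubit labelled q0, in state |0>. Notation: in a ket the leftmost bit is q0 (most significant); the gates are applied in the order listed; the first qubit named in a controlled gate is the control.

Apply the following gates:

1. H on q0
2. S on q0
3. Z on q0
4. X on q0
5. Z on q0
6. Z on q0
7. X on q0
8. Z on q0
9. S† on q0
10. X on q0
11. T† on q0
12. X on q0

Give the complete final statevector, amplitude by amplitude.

The final amplitudes are -sqrt(2)*exp(3*I*pi/4)/2 on |0>, sqrt(2)/2 on |1>. Key observation: steps 2-9 multiply out to the identity, so the circuit reduces to the remaining gates.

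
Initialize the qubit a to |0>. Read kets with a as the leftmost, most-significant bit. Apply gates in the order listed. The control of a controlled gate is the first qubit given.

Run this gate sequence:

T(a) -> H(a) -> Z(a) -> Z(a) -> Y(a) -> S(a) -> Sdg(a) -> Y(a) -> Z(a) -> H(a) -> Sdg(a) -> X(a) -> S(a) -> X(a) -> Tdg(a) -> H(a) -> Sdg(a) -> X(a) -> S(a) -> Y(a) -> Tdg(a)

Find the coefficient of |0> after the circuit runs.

The final state's coefficient on |0> equals -sqrt(2)*exp(I*pi/4)/2. Key observation: the block from step 4 through step 9 cancels to the identity and can be dropped.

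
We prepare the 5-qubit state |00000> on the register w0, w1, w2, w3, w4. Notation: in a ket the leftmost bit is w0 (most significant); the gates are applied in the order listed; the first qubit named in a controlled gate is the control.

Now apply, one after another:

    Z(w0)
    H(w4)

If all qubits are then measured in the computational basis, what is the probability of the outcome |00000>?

Outcome |00000> occurs with probability 1/2.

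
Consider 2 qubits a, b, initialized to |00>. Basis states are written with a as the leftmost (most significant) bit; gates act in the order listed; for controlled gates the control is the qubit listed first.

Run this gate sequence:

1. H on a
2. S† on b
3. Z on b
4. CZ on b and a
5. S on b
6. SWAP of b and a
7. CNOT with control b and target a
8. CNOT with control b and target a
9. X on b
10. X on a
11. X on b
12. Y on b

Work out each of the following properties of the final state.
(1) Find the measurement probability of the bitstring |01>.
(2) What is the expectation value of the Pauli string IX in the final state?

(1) The probability of measuring |01> is 0.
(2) In the final state, IX has expectation -1.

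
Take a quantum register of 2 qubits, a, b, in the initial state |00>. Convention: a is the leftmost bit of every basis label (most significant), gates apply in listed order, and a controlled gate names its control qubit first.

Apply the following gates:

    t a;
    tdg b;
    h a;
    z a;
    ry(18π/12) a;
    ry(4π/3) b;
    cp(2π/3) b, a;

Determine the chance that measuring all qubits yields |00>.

A full measurement returns |00> with probability 0.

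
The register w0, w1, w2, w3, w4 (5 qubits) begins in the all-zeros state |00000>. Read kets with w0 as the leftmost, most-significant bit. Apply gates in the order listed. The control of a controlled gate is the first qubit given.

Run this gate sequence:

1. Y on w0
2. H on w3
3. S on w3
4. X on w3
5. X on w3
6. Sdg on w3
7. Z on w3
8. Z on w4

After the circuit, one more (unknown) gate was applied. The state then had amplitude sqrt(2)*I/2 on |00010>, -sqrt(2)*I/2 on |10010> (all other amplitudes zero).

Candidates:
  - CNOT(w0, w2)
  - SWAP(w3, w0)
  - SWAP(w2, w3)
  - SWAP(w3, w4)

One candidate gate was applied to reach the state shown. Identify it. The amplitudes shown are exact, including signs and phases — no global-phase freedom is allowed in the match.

It was SWAP(w3, w0) that produced the state shown. Key observation: steps 3-6 multiply out to the identity, so the circuit reduces to the remaining gates.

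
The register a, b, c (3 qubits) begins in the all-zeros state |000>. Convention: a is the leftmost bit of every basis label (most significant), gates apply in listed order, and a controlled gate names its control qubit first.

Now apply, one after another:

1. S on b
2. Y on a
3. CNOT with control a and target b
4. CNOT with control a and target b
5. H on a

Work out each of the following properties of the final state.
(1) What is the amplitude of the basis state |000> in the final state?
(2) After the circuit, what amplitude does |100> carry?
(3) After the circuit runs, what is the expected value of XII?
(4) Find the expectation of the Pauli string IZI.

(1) |000> carries amplitude sqrt(2)*I/2 in the final state. Key observation: the block from step 3 through step 4 cancels to the identity and can be dropped.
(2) |100> carries amplitude -sqrt(2)*I/2 in the final state.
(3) The expectation value of XII is -1.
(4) In the final state, IZI has expectation 1.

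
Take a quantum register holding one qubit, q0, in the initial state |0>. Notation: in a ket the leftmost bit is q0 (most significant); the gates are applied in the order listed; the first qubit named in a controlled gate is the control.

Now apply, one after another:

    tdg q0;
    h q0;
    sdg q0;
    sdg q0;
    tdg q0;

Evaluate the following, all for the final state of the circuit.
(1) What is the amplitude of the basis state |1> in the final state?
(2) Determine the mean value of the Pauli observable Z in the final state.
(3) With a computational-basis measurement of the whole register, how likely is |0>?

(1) |1> carries amplitude sqrt(2)*exp(3*I*pi/4)/2 in the final state.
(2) The expectation value of Z is 0.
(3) The probability of measuring |0> is 1/2.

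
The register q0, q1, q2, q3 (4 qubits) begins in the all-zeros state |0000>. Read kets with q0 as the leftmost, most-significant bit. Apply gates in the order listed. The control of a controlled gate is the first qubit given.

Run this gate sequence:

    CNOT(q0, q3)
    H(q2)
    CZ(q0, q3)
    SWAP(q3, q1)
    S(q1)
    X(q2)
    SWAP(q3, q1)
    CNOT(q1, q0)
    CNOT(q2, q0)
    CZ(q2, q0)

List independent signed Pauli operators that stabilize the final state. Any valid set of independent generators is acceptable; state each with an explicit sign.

The final state is stabilized by the group generated by -XIXI, +ZIZI, +IZII, +IIIZ; other independent generating sets are equally valid.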